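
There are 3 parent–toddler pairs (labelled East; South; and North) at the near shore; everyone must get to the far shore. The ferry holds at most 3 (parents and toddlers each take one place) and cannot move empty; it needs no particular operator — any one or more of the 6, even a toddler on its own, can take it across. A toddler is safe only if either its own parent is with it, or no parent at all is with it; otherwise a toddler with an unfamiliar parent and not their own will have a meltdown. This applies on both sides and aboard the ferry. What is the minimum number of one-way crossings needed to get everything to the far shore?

Counting alone: each trip to the far shore takes at most 3 across and each return brings at least 1 back, so after t trips out (and t−1 returns) at most 3t − (t−1) of the 6 are across; that first reaches 6 at t = 3, so at least 5 crossings are needed.
The plan below uses exactly 5 crossings, so it is optimal:
1. parent East and toddler East cross → the far shore.
2. parent East crosses ← the near shore.
3. parent East, parent North, and parent South cross → the far shore.
4. toddler East crosses ← the near shore.
5. toddler East, toddler North, and toddler South cross → the far shore.

5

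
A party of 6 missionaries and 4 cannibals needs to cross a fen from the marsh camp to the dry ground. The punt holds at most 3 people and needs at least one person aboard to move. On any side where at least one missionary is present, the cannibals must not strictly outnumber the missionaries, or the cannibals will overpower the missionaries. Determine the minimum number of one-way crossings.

Counting alone: each trip to the dry ground takes at most 3 across and each return brings at least 1 back, so after t trips out (and t−1 returns) at most 3t − (t−1) of the 10 are across; that first reaches 10 at t = 5, so at least 9 crossings are needed.
The plan below uses exactly 9 crossings, so it is optimal:
1. 2 cannibals → the dry ground.  (the marsh camp: 6M 2C; the dry ground: 0M 2C)
2. 1 cannibal ← the marsh camp.  (the marsh camp: 6M 3C; the dry ground: 0M 1C)
3. 3 cannibals → the dry ground.  (the marsh camp: 6M 0C; the dry ground: 0M 4C)
4. 1 cannibal ← the marsh camp.  (the marsh camp: 6M 1C; the dry ground: 0M 3C)
5. 3 missionaries → the dry ground.  (the marsh camp: 3M 1C; the dry ground: 3M 3C)
6. 1 cannibal ← the marsh camp.  (the marsh camp: 3M 2C; the dry ground: 3M 2C)
7. 1 missionary and 2 cannibals → the dry ground.  (the marsh camp: 2M 0C; the dry ground: 4M 4C)
8. 1 cannibal ← the marsh camp.  (the marsh camp: 2M 1C; the dry ground: 4M 3C)
9. 2 missionaries and 1 cannibal → the dry ground.  (the marsh camp: 0M 0C; the dry ground: 6M 4C)

9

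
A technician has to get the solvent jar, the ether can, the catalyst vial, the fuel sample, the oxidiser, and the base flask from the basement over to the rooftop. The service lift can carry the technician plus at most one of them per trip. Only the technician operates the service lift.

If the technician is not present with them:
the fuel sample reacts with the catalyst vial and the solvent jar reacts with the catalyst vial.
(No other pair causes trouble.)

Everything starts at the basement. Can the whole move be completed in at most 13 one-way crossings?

Yes — this plan uses 13 crossings (≤ 13):
1. Technician goes to the rooftop with the catalyst vial.  [the basement: the base flask, the ether can, the fuel sample, the oxidiser, the solvent jar | the rooftop: the catalyst vial]
2. Technician goes back to the basement alone.  [the basement: the base flask, the ether can, the fuel sample, the oxidiser, the solvent jar | the rooftop: the catalyst vial]
3. Technician goes to the rooftop with the solvent jar.  [the basement: the base flask, the ether can, the fuel sample, the oxidiser | the rooftop: the catalyst vial, the solvent jar]
4. Technician goes back to the basement with the catalyst vial.  [the basement: the base flask, the catalyst vial, the ether can, the fuel sample, the oxidiser | the rooftop: the solvent jar]
5. Technician goes to the rooftop with the fuel sample.  [the basement: the base flask, the catalyst vial, the ether can, the oxidiser | the rooftop: the fuel sample, the solvent jar]
6. Technician goes back to the basement alone.  [the basement: the base flask, the catalyst vial, the ether can, the oxidiser | the rooftop: the fuel sample, the solvent jar]
7. Technician goes to the rooftop with the ether can.  [the basement: the base flask, the catalyst vial, the oxidiser | the rooftop: the ether can, the fuel sample, the solvent jar]
8. Technician goes back to the basement alone.  [the basement: the base flask, the catalyst vial, the oxidiser | the rooftop: the ether can, the fuel sample, the solvent jar]
9. Technician goes to the rooftop with the oxidiser.  [the basement: the base flask, the catalyst vial | the rooftop: the ether can, the fuel sample, the oxidiser, the solvent jar]
10. Technician goes back to the basement alone.  [the basement: the base flask, the catalyst vial | the rooftop: the ether can, the fuel sample, the oxidiser, the solvent jar]
11. Technician goes to the rooftop with the base flask.  [the basement: the catalyst vial | the rooftop: the base flask, the ether can, the fuel sample, the oxidiser, the solvent jar]
12. Technician goes back to the basement alone.  [the basement: the catalyst vial | the rooftop: the base flask, the ether can, the fuel sample, the oxidiser, the solvent jar]
13. Technician goes to the rooftop with the catalyst vial.  [the basement: — | the rooftop: the base flask, the catalyst vial, the ether can, the fuel sample, the oxidiser, the solvent jar]

Yes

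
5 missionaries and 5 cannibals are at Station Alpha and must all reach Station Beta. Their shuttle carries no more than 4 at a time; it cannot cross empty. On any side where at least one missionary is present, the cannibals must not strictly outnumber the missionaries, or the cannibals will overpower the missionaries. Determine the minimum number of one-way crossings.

7

Counting alone: each trip to Station Beta takes at most 4 across and each return brings at least 1 back, so after t trips out (and t−1 returns) at most 4t − (t−1) of the 10 are across; that first reaches 10 at t = 3, so at least 5 crossings are needed.
The safety rule pushes this higher. Following every safe sequence of crossings, the most of the 10 that can be at Station Beta as the shuttle arrives there on crossing 5 is 9 — never all 10.
So no plan with fewer than 7 crossings exists, and this one achieves 7:
1. 2 cannibals → Station Beta.  (Station Alpha: 5M 3C; Station Beta: 0M 2C)
2. 1 cannibal ← Station Alpha.  (Station Alpha: 5M 4C; Station Beta: 0M 1C)
3. 4 cannibals → Station Beta.  (Station Alpha: 5M 0C; Station Beta: 0M 5C)
4. 1 cannibal ← Station Alpha.  (Station Alpha: 5M 1C; Station Beta: 0M 4C)
5. 4 missionaries → Station Beta.  (Station Alpha: 1M 1C; Station Beta: 4M 4C)
6. 1 missionary and 1 cannibal ← Station Alpha.  (Station Alpha: 2M 2C; Station Beta: 3M 3C)
7. 2 missionaries and 2 cannibals → Station Beta.  (Station Alpha: 0M 0C; Station Beta: 5M 5C)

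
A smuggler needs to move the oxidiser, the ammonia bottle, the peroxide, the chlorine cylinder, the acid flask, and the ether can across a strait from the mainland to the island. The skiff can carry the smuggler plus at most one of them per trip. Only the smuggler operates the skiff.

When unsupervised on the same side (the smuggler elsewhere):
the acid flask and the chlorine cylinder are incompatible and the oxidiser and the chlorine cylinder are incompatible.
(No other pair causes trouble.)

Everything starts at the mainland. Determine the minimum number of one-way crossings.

Counting alone: the smuggler can take at most 1 across per trip to the island, so moving all 6 needs at least 6 loaded trips out, with a return between consecutive ones — at least 11 crossings.
The safety rule pushes this higher. Following every safe sequence of crossings, the most of the 6 that can be at the island as the skiff arrives there on crossing 11 is 5 — never all 6.
So no plan with fewer than 13 crossings exists, and this one achieves 13:
1. Smuggler goes to the island with the chlorine cylinder.
2. Smuggler goes back to the mainland alone.
3. Smuggler goes to the island with the oxidiser.
4. Smuggler goes back to the mainland with the chlorine cylinder.
5. Smuggler goes to the island with the acid flask.
6. Smuggler goes back to the mainland alone.
7. Smuggler goes to the island with the ammonia bottle.
8. Smuggler goes back to the mainland alone.
9. Smuggler goes to the island with the peroxide.
10. Smuggler goes back to the mainland alone.
11. Smuggler goes to the island with the ether can.
12. Smuggler goes back to the mainland alone.
13. Smuggler goes to the island with the chlorine cylinder.

13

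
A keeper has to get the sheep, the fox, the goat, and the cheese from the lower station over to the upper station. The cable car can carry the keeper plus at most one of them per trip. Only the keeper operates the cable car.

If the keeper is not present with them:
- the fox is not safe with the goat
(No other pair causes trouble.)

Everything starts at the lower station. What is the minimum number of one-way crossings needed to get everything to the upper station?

7

Counting alone: the keeper can take at most 1 across per trip to the upper station, so moving all 4 needs at least 4 loaded trips out, with a return between consecutive ones — at least 7 crossings.
The plan below uses exactly 7 crossings, so it is optimal:
1. Keeper goes to the upper station with the fox.  [the lower station: the cheese, the goat, the sheep | the upper station: the fox]
2. Keeper goes back to the lower station alone.  [the lower station: the cheese, the goat, the sheep | the upper station: the fox]
3. Keeper goes to the upper station with the sheep.  [the lower station: the cheese, the goat | the upper station: the fox, the sheep]
4. Keeper goes back to the lower station alone.  [the lower station: the cheese, the goat | the upper station: the fox, the sheep]
5. Keeper goes to the upper station with the cheese.  [the lower station: the goat | the upper station: the cheese, the fox, the sheep]
6. Keeper goes back to the lower station alone.  [the lower station: the goat | the upper station: the cheese, the fox, the sheep]
7. Keeper goes to the upper station with the goat.  [the lower station: — | the upper station: the cheese, the fox, the goat, the sheep]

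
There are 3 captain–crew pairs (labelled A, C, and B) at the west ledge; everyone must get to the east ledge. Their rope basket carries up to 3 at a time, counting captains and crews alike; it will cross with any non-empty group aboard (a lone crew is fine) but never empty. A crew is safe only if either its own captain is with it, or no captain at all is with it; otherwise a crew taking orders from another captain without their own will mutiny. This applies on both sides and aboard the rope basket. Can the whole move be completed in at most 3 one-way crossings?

No

Counting alone: each trip to the east ledge takes at most 3 across and each return brings at least 1 back, so after t trips out (and t−1 returns) at most 3t − (t−1) of the 6 are across; that first reaches 6 at t = 3, so at least 5 crossings are needed.
Since 3 < 5, 3 crossings cannot be enough. (The shortest complete plan in fact takes 5:)
1. captain A and crew A cross → the east ledge.
2. captain A crosses ← the west ledge.
3. captain A, captain B, and captain C cross → the east ledge.
4. crew A crosses ← the west ledge.
5. crew A, crew B, and crew C cross → the east ledge.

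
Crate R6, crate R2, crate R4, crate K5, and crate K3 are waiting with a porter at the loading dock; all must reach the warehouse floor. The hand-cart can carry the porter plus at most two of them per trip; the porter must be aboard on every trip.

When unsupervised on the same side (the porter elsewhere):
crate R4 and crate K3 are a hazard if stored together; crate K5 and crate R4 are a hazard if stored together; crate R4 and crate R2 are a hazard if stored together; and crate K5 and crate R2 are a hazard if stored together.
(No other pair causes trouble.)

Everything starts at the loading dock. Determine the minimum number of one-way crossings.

7

Counting alone: the porter can take at most 2 across per trip to the warehouse floor, so moving all 5 needs at least 3 loaded trips out, with a return between consecutive ones — at least 5 crossings.
The safety rule pushes this higher. Following every safe sequence of crossings, the most of the 5 that can be at the warehouse floor as the hand-cart arrives there on crossing 5 is 4 — never all 5.
So no plan with fewer than 7 crossings exists, and this one achieves 7:
1. Porter goes to the warehouse floor with crate R2 and crate R4.  [the loading dock: crate K3, crate K5, crate R6 | the warehouse floor: crate R2, crate R4]
2. Porter goes back to the loading dock with crate R2.  [the loading dock: crate K3, crate K5, crate R2, crate R6 | the warehouse floor: crate R4]
3. Porter goes to the warehouse floor with crate R2 and crate R6.  [the loading dock: crate K3, crate K5 | the warehouse floor: crate R2, crate R4, crate R6]
4. Porter goes back to the loading dock with crate R2.  [the loading dock: crate K3, crate K5, crate R2 | the warehouse floor: crate R4, crate R6]
5. Porter goes to the warehouse floor with crate K3 and crate R2.  [the loading dock: crate K5 | the warehouse floor: crate K3, crate R2, crate R4, crate R6]
6. Porter goes back to the loading dock with crate R4.  [the loading dock: crate K5, crate R4 | the warehouse floor: crate K3, crate R2, crate R6]
7. Porter goes to the warehouse floor with crate K5 and crate R4.  [the loading dock: — | the warehouse floor: crate K3, crate K5, crate R2, crate R4, crate R6]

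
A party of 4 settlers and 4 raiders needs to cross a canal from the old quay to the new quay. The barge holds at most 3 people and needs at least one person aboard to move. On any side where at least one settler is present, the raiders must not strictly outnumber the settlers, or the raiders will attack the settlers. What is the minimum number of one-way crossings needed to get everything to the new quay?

9

Counting alone: each trip to the new quay takes at most 3 across and each return brings at least 1 back, so after t trips out (and t−1 returns) at most 3t − (t−1) of the 8 are across; that first reaches 8 at t = 4, so at least 7 crossings are needed.
The safety rule pushes this higher. Following every safe sequence of crossings, the most of the 8 that can be at the new quay as the barge arrives there on crossing 7 is 7 — never all 8.
So no plan with fewer than 9 crossings exists, and this one achieves 9:
1. 2 raiders → the new quay.  (the old quay: 4S 2R; the new quay: 0S 2R)
2. 1 raider ← the old quay.  (the old quay: 4S 3R; the new quay: 0S 1R)
3. 3 raiders → the new quay.  (the old quay: 4S 0R; the new quay: 0S 4R)
4. 1 raider ← the old quay.  (the old quay: 4S 1R; the new quay: 0S 3R)
5. 3 settlers → the new quay.  (the old quay: 1S 1R; the new quay: 3S 3R)
6. 1 settler and 1 raider ← the old quay.  (the old quay: 2S 2R; the new quay: 2S 2R)
7. 2 settlers → the new quay.  (the old quay: 0S 2R; the new quay: 4S 2R)
8. 1 raider ← the old quay.  (the old quay: 0S 3R; the new quay: 4S 1R)
9. 3 raiders → the new quay.  (the old quay: 0S 0R; the new quay: 4S 4R)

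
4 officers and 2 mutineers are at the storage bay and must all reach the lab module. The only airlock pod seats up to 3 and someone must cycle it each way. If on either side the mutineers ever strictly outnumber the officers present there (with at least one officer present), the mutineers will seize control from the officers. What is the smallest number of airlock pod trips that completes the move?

5

Counting alone: each trip to the lab module takes at most 3 across and each return brings at least 1 back, so after t trips out (and t−1 returns) at most 3t − (t−1) of the 6 are across; that first reaches 6 at t = 3, so at least 5 crossings are needed.
The plan below uses exactly 5 crossings, so it is optimal:
1. 2 mutineers → the lab module.  (the storage bay: 4O 0M; the lab module: 0O 2M)
2. 1 mutineer ← the storage bay.  (the storage bay: 4O 1M; the lab module: 0O 1M)
3. 2 officers and 1 mutineer → the lab module.  (the storage bay: 2O 0M; the lab module: 2O 2M)
4. 1 mutineer ← the storage bay.  (the storage bay: 2O 1M; the lab module: 2O 1M)
5. 2 officers and 1 mutineer → the lab module.  (the storage bay: 0O 0M; the lab module: 4O 2M)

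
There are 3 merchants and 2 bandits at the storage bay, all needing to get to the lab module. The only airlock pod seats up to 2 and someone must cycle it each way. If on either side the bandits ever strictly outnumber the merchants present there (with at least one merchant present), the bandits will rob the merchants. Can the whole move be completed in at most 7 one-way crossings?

Yes — this plan uses 7 crossings (≤ 7):
1. 2 bandits → the lab module.  (the storage bay: 3M 0B; the lab module: 0M 2B)
2. 1 bandit ← the storage bay.  (the storage bay: 3M 1B; the lab module: 0M 1B)
3. 2 merchants → the lab module.  (the storage bay: 1M 1B; the lab module: 2M 1B)
4. 1 merchant ← the storage bay.  (the storage bay: 2M 1B; the lab module: 1M 1B)
5. 1 merchant and 1 bandit → the lab module.  (the storage bay: 1M 0B; the lab module: 2M 2B)
6. 1 bandit ← the storage bay.  (the storage bay: 1M 1B; the lab module: 2M 1B)
7. 1 merchant and 1 bandit → the lab module.  (the storage bay: 0M 0B; the lab module: 3M 2B)

Yes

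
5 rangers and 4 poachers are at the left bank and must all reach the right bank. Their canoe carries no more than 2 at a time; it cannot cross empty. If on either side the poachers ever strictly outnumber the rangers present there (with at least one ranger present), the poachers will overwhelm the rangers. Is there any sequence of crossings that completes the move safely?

Yes

1. 2 poachers → the right bank.  (the left bank: 5R 2P; the right bank: 0R 2P)
2. 1 poacher ← the left bank.  (the left bank: 5R 3P; the right bank: 0R 1P)
3. 2 poachers → the right bank.  (the left bank: 5R 1P; the right bank: 0R 3P)
4. 1 poacher ← the left bank.  (the left bank: 5R 2P; the right bank: 0R 2P)
5. 2 rangers → the right bank.  (the left bank: 3R 2P; the right bank: 2R 2P)
6. 1 poacher ← the left bank.  (the left bank: 3R 3P; the right bank: 2R 1P)
7. 1 ranger and 1 poacher → the right bank.  (the left bank: 2R 2P; the right bank: 3R 2P)
8. 1 ranger ← the left bank.  (the left bank: 3R 2P; the right bank: 2R 2P)
9. 1 ranger and 1 poacher → the right bank.  (the left bank: 2R 1P; the right bank: 3R 3P)
10. 1 poacher ← the left bank.  (the left bank: 2R 2P; the right bank: 3R 2P)
11. 1 ranger and 1 poacher → the right bank.  (the left bank: 1R 1P; the right bank: 4R 3P)
12. 1 ranger ← the left bank.  (the left bank: 2R 1P; the right bank: 3R 3P)
13. 1 ranger and 1 poacher → the right bank.  (the left bank: 1R 0P; the right bank: 4R 4P)
14. 1 poacher ← the left bank.  (the left bank: 1R 1P; the right bank: 4R 3P)
15. 1 ranger and 1 poacher → the right bank.  (the left bank: 0R 0P; the right bank: 5R 4P)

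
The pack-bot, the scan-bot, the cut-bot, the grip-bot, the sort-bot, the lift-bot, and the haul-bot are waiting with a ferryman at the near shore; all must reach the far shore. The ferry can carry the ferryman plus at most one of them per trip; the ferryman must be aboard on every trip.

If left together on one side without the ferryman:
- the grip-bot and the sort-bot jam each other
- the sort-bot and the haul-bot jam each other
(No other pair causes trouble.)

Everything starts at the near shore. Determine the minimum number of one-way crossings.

15

Counting alone: the ferryman can take at most 1 across per trip to the far shore, so moving all 7 needs at least 7 loaded trips out, with a return between consecutive ones — at least 13 crossings.
The safety rule pushes this higher. Following every safe sequence of crossings, the most of the 7 that can be at the far shore as the ferry arrives there on crossing 13 is 6 — never all 7.
So no plan with fewer than 15 crossings exists, and this one achieves 15:
1. Ferryman goes to the far shore with the sort-bot.  [the near shore: the cut-bot, the grip-bot, the haul-bot, the lift-bot, the pack-bot, the scan-bot | the far shore: the sort-bot]
2. Ferryman goes back to the near shore alone.  [the near shore: the cut-bot, the grip-bot, the haul-bot, the lift-bot, the pack-bot, the scan-bot | the far shore: the sort-bot]
3. Ferryman goes to the far shore with the pack-bot.  [the near shore: the cut-bot, the grip-bot, the haul-bot, the lift-bot, the scan-bot | the far shore: the pack-bot, the sort-bot]
4. Ferryman goes back to the near shore alone.  [the near shore: the cut-bot, the grip-bot, the haul-bot, the lift-bot, the scan-bot | the far shore: the pack-bot, the sort-bot]
5. Ferryman goes to the far shore with the scan-bot.  [the near shore: the cut-bot, the grip-bot, the haul-bot, the lift-bot | the far shore: the pack-bot, the scan-bot, the sort-bot]
6. Ferryman goes back to the near shore alone.  [the near shore: the cut-bot, the grip-bot, the haul-bot, the lift-bot | the far shore: the pack-bot, the scan-bot, the sort-bot]
7. Ferryman goes to the far shore with the cut-bot.  [the near shore: the grip-bot, the haul-bot, the lift-bot | the far shore: the cut-bot, the pack-bot, the scan-bot, the sort-bot]
8. Ferryman goes back to the near shore alone.  [the near shore: the grip-bot, the haul-bot, the lift-bot | the far shore: the cut-bot, the pack-bot, the scan-bot, the sort-bot]
9. Ferryman goes to the far shore with the grip-bot.  [the near shore: the haul-bot, the lift-bot | the far shore: the cut-bot, the grip-bot, the pack-bot, the scan-bot, the sort-bot]
10. Ferryman goes back to the near shore with the sort-bot.  [the near shore: the haul-bot, the lift-bot, the sort-bot | the far shore: the cut-bot, the grip-bot, the pack-bot, the scan-bot]
11. Ferryman goes to the far shore with the haul-bot.  [the near shore: the lift-bot, the sort-bot | the far shore: the cut-bot, the grip-bot, the haul-bot, the pack-bot, the scan-bot]
12. Ferryman goes back to the near shore alone.  [the near shore: the lift-bot, the sort-bot | the far shore: the cut-bot, the grip-bot, the haul-bot, the pack-bot, the scan-bot]
13. Ferryman goes to the far shore with the lift-bot.  [the near shore: the sort-bot | the far shore: the cut-bot, the grip-bot, the haul-bot, the lift-bot, the pack-bot, the scan-bot]
14. Ferryman goes back to the near shore alone.  [the near shore: the sort-bot | the far shore: the cut-bot, the grip-bot, the haul-bot, the lift-bot, the pack-bot, the scan-bot]
15. Ferryman goes to the far shore with the sort-bot.  [the near shore: — | the far shore: the cut-bot, the grip-bot, the haul-bot, the lift-bot, the pack-bot, the scan-bot, the sort-bot]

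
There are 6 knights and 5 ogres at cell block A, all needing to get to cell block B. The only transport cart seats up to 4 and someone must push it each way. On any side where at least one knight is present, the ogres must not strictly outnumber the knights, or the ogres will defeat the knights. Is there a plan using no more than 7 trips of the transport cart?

Yes — this plan uses 7 crossings (≤ 7):
1. 2 ogres → cell block B.  (cell block A: 6K 3O; cell block B: 0K 2O)
2. 1 ogre ← cell block A.  (cell block A: 6K 4O; cell block B: 0K 1O)
3. 4 ogres → cell block B.  (cell block A: 6K 0O; cell block B: 0K 5O)
4. 1 ogre ← cell block A.  (cell block A: 6K 1O; cell block B: 0K 4O)
5. 4 knights → cell block B.  (cell block A: 2K 1O; cell block B: 4K 4O)
6. 1 ogre ← cell block A.  (cell block A: 2K 2O; cell block B: 4K 3O)
7. 2 knights and 2 ogres → cell block B.  (cell block A: 0K 0O; cell block B: 6K 5O)

Yes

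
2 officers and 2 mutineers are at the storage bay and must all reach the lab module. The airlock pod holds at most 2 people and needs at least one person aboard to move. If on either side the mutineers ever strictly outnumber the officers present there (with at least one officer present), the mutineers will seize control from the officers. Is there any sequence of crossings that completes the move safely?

Yes

1. 2 mutineers → the lab module.  (the storage bay: 2O 0M; the lab module: 0O 2M)
2. 1 mutineer ← the storage bay.  (the storage bay: 2O 1M; the lab module: 0O 1M)
3. 2 officers → the lab module.  (the storage bay: 0O 1M; the lab module: 2O 1M)
4. 1 mutineer ← the storage bay.  (the storage bay: 0O 2M; the lab module: 2O 0M)
5. 2 mutineers → the lab module.  (the storage bay: 0O 0M; the lab module: 2O 2M)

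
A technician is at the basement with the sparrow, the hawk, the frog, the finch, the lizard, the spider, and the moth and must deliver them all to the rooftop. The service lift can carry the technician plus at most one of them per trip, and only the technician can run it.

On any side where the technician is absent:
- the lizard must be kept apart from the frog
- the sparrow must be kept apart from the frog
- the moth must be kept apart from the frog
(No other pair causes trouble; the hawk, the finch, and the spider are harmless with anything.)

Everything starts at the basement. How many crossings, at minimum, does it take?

Following every safe sequence of crossings from the start, the most of the 7 that can be at the rooftop as the service lift arrives there on crossings 1, 3, 5, 7, 9 is 1, 2, 3, 4, 5 respectively; the best ever achieved is 5 of 7.
From crossing 11 on, no configuration arises that was not already reachable earlier: only 72 distinct safe configurations (who is on which side, and where the service lift is) can ever be reached, none of them has everyone across, and every continuation just revisits them. So no valid plan exists.

impossible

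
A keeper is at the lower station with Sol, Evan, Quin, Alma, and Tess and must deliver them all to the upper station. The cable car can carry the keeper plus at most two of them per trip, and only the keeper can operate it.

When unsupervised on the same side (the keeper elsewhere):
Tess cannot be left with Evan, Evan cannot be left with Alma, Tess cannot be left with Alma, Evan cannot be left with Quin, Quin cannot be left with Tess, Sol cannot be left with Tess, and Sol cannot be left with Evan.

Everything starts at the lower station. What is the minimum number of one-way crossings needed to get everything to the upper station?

Following every safe sequence of crossings from the start, the most of the 5 that can be at the upper station as the cable car arrives there on crossings 1, 3 is 2, 3 respectively; the best ever achieved is 3 of 5.
From crossing 5 on, no configuration arises that was not already reachable earlier: only 10 distinct safe configurations (who is on which side, and where the cable car is) can ever be reached, none of them has everyone across, and every continuation just revisits them. So no valid plan exists.

impossible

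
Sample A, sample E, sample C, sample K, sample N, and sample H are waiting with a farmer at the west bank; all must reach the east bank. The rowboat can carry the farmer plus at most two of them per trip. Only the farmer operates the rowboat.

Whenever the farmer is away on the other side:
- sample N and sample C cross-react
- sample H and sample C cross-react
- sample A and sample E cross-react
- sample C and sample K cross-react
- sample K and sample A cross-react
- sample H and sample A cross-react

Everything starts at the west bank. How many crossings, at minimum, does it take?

Counting alone: the farmer can take at most 2 across per trip to the east bank, so moving all 6 needs at least 3 loaded trips out, with a return between consecutive ones — at least 5 crossings.
The safety rule pushes this higher. Following every safe sequence of crossings, the most of the 6 that can be at the east bank as the rowboat arrives there on crossing 5 is 4 — never all 6.
So no plan with fewer than 7 crossings exists, and this one achieves 7:
1. Farmer goes to the east bank with sample A and sample C.  [the west bank: sample E, sample H, sample K, sample N | the east bank: sample A, sample C]
2. Farmer goes back to the west bank alone.  [the west bank: sample E, sample H, sample K, sample N | the east bank: sample A, sample C]
3. Farmer goes to the east bank with sample E and sample K.  [the west bank: sample H, sample N | the east bank: sample A, sample C, sample E, sample K]
4. Farmer goes back to the west bank with sample A and sample C.  [the west bank: sample A, sample C, sample H, sample N | the east bank: sample E, sample K]
5. Farmer goes to the east bank with sample H and sample N.  [the west bank: sample A, sample C | the east bank: sample E, sample H, sample K, sample N]
6. Farmer goes back to the west bank alone.  [the west bank: sample A, sample C | the east bank: sample E, sample H, sample K, sample N]
7. Farmer goes to the east bank with sample A and sample C.  [the west bank: — | the east bank: sample A, sample C, sample E, sample H, sample K, sample N]

7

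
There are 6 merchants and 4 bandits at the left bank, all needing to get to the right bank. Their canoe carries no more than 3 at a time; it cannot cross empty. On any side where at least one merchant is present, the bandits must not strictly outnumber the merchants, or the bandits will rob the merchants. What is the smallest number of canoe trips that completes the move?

Counting alone: each trip to the right bank takes at most 3 across and each return brings at least 1 back, so after t trips out (and t−1 returns) at most 3t − (t−1) of the 10 are across; that first reaches 10 at t = 5, so at least 9 crossings are needed.
The plan below uses exactly 9 crossings, so it is optimal:
1. 2 bandits → the right bank.  (the left bank: 6M 2B; the right bank: 0M 2B)
2. 1 bandit ← the left bank.  (the left bank: 6M 3B; the right bank: 0M 1B)
3. 3 bandits → the right bank.  (the left bank: 6M 0B; the right bank: 0M 4B)
4. 1 bandit ← the left bank.  (the left bank: 6M 1B; the right bank: 0M 3B)
5. 3 merchants → the right bank.  (the left bank: 3M 1B; the right bank: 3M 3B)
6. 1 bandit ← the left bank.  (the left bank: 3M 2B; the right bank: 3M 2B)
7. 1 merchant and 2 bandits → the right bank.  (the left bank: 2M 0B; the right bank: 4M 4B)
8. 1 bandit ← the left bank.  (the left bank: 2M 1B; the right bank: 4M 3B)
9. 2 merchants and 1 bandit → the right bank.  (the left bank: 0M 0B; the right bank: 6M 4B)

9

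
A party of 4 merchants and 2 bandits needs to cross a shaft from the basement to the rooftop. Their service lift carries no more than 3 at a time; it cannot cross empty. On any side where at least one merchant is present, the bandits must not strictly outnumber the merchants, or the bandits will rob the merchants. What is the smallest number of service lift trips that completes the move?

Counting alone: each trip to the rooftop takes at most 3 across and each return brings at least 1 back, so after t trips out (and t−1 returns) at most 3t − (t−1) of the 6 are across; that first reaches 6 at t = 3, so at least 5 crossings are needed.
The plan below uses exactly 5 crossings, so it is optimal:
1. 2 bandits → the rooftop.  (the basement: 4M 0B; the rooftop: 0M 2B)
2. 1 bandit ← the basement.  (the basement: 4M 1B; the rooftop: 0M 1B)
3. 2 merchants and 1 bandit → the rooftop.  (the basement: 2M 0B; the rooftop: 2M 2B)
4. 1 bandit ← the basement.  (the basement: 2M 1B; the rooftop: 2M 1B)
5. 2 merchants and 1 bandit → the rooftop.  (the basement: 0M 0B; the rooftop: 4M 2B)

5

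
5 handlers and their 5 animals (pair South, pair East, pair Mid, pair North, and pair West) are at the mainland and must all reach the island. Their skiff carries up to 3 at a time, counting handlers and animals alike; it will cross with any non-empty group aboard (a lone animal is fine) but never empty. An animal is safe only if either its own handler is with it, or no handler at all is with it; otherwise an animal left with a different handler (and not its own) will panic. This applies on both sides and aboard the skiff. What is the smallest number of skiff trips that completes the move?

11

Counting alone: each trip to the island takes at most 3 across and each return brings at least 1 back, so after t trips out (and t−1 returns) at most 3t − (t−1) of the 10 are across; that first reaches 10 at t = 5, so at least 9 crossings are needed.
The safety rule pushes this higher. Following every safe sequence of crossings, the most of the 10 that can be at the island as the skiff arrives there on crossing 9 is 9 — never all 10.
So no plan with fewer than 11 crossings exists, and this one achieves 11:
1. animal South and handler South cross → the island.
2. handler South crosses ← the mainland.
3. animal East, animal Mid, and animal North cross → the island.
4. animal South crosses ← the mainland.
5. handler East, handler Mid, and handler North cross → the island.
6. animal East and handler East cross ← the mainland.
7. handler East, handler South, and handler West cross → the island.
8. animal Mid crosses ← the mainland.
9. animal East and animal South cross → the island.
10. animal South crosses ← the mainland.
11. animal Mid, animal South, and animal West cross → the island.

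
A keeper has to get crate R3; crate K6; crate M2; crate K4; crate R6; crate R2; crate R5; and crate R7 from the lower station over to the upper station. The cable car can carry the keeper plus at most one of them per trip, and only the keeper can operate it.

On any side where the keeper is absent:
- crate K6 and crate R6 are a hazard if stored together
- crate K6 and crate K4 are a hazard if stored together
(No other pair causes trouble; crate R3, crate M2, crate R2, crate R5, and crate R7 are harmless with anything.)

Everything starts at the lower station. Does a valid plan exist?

Yes

1. Keeper goes to the upper station with crate K6.  [the lower station: crate K4, crate M2, crate R2, crate R3, crate R5, crate R6, crate R7 | the upper station: crate K6]
2. Keeper goes back to the lower station alone.  [the lower station: crate K4, crate M2, crate R2, crate R3, crate R5, crate R6, crate R7 | the upper station: crate K6]
3. Keeper goes to the upper station with crate R3.  [the lower station: crate K4, crate M2, crate R2, crate R5, crate R6, crate R7 | the upper station: crate K6, crate R3]
4. Keeper goes back to the lower station alone.  [the lower station: crate K4, crate M2, crate R2, crate R5, crate R6, crate R7 | the upper station: crate K6, crate R3]
5. Keeper goes to the upper station with crate M2.  [the lower station: crate K4, crate R2, crate R5, crate R6, crate R7 | the upper station: crate K6, crate M2, crate R3]
6. Keeper goes back to the lower station alone.  [the lower station: crate K4, crate R2, crate R5, crate R6, crate R7 | the upper station: crate K6, crate M2, crate R3]
7. Keeper goes to the upper station with crate K4.  [the lower station: crate R2, crate R5, crate R6, crate R7 | the upper station: crate K4, crate K6, crate M2, crate R3]
8. Keeper goes back to the lower station with crate K6.  [the lower station: crate K6, crate R2, crate R5, crate R6, crate R7 | the upper station: crate K4, crate M2, crate R3]
9. Keeper goes to the upper station with crate R6.  [the lower station: crate K6, crate R2, crate R5, crate R7 | the upper station: crate K4, crate M2, crate R3, crate R6]
10. Keeper goes back to the lower station alone.  [the lower station: crate K6, crate R2, crate R5, crate R7 | the upper station: crate K4, crate M2, crate R3, crate R6]
11. Keeper goes to the upper station with crate R2.  [the lower station: crate K6, crate R5, crate R7 | the upper station: crate K4, crate M2, crate R2, crate R3, crate R6]
12. Keeper goes back to the lower station alone.  [the lower station: crate K6, crate R5, crate R7 | the upper station: crate K4, crate M2, crate R2, crate R3, crate R6]
13. Keeper goes to the upper station with crate R5.  [the lower station: crate K6, crate R7 | the upper station: crate K4, crate M2, crate R2, crate R3, crate R5, crate R6]
14. Keeper goes back to the lower station alone.  [the lower station: crate K6, crate R7 | the upper station: crate K4, crate M2, crate R2, crate R3, crate R5, crate R6]
15. Keeper goes to the upper station with crate R7.  [the lower station: crate K6 | the upper station: crate K4, crate M2, crate R2, crate R3, crate R5, crate R6, crate R7]
16. Keeper goes back to the lower station alone.  [the lower station: crate K6 | the upper station: crate K4, crate M2, crate R2, crate R3, crate R5, crate R6, crate R7]
17. Keeper goes to the upper station with crate K6.  [the lower station: — | the upper station: crate K4, crate K6, crate M2, crate R2, crate R3, crate R5, crate R6, crate R7]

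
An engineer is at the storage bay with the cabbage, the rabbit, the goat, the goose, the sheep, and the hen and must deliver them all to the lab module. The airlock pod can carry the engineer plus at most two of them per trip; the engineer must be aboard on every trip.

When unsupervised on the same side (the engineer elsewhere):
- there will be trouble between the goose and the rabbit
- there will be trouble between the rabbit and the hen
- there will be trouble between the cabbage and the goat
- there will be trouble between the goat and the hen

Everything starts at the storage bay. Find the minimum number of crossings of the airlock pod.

7

Counting alone: the engineer can take at most 2 across per trip to the lab module, so moving all 6 needs at least 3 loaded trips out, with a return between consecutive ones — at least 5 crossings.
The safety rule pushes this higher. Following every safe sequence of crossings, the most of the 6 that can be at the lab module as the airlock pod arrives there on crossing 5 is 5 — never all 6.
So no plan with fewer than 7 crossings exists, and this one achieves 7:
1. Engineer goes to the lab module with the goat and the rabbit.
2. Engineer goes back to the storage bay alone.
3. Engineer goes to the lab module with the cabbage and the goose.
4. Engineer goes back to the storage bay with the goat and the rabbit.
5. Engineer goes to the lab module with the hen and the sheep.
6. Engineer goes back to the storage bay alone.
7. Engineer goes to the lab module with the goat and the rabbit.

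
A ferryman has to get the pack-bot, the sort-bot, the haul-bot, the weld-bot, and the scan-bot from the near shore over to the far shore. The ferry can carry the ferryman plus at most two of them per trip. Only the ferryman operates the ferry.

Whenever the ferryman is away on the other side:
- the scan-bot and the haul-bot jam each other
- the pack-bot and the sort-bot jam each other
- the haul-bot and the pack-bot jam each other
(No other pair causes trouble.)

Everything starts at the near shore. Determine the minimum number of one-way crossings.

5

Counting alone: the ferryman can take at most 2 across per trip to the far shore, so moving all 5 needs at least 3 loaded trips out, with a return between consecutive ones — at least 5 crossings.
The plan below uses exactly 5 crossings, so it is optimal:
1. Ferryman goes to the far shore with the haul-bot and the pack-bot.  [the near shore: the scan-bot, the sort-bot, the weld-bot | the far shore: the haul-bot, the pack-bot]
2. Ferryman goes back to the near shore with the pack-bot.  [the near shore: the pack-bot, the scan-bot, the sort-bot, the weld-bot | the far shore: the haul-bot]
3. Ferryman goes to the far shore with the sort-bot and the weld-bot.  [the near shore: the pack-bot, the scan-bot | the far shore: the haul-bot, the sort-bot, the weld-bot]
4. Ferryman goes back to the near shore alone.  [the near shore: the pack-bot, the scan-bot | the far shore: the haul-bot, the sort-bot, the weld-bot]
5. Ferryman goes to the far shore with the pack-bot and the scan-bot.  [the near shore: — | the far shore: the haul-bot, the pack-bot, the scan-bot, the sort-bot, the weld-bot]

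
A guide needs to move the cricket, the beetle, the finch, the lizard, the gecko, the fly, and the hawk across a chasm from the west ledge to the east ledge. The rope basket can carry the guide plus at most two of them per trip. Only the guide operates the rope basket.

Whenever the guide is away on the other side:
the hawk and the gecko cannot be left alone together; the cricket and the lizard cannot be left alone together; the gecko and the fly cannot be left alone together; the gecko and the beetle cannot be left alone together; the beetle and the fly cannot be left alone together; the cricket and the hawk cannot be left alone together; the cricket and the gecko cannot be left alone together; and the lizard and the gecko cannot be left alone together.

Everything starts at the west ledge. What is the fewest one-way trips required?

Whatever the first load, the items left behind include a forbidden pair without the guide. No opening move is safe, so no plan exists.

impossible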